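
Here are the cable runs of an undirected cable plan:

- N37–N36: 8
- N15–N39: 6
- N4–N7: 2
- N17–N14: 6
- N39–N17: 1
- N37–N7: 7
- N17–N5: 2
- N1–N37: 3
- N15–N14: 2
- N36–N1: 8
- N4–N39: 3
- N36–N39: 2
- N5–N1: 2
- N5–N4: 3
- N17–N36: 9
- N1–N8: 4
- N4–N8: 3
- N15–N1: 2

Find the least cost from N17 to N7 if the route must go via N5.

Best N17 to N5: N17–N5 costing 2
Best N5 to N7: N5–N4–N7 costing 5
Total via N5: 2 + 5 = 7.

7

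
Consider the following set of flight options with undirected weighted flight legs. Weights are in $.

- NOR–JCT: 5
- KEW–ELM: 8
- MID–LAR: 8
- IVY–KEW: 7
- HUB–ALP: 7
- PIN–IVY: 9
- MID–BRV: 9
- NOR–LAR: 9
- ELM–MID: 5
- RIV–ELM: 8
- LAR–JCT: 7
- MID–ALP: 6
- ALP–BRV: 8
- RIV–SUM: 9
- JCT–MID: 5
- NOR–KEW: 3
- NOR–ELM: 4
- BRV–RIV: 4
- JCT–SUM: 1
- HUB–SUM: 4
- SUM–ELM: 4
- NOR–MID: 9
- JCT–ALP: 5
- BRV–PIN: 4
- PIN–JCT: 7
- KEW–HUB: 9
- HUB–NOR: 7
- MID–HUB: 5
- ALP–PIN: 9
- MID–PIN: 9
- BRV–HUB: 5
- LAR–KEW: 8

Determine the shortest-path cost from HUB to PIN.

$9

Settle nodes by increasing distance from HUB:
HUB: 0
SUM: 4  (via HUB)
BRV: 5  (via HUB)
MID: 5  (via HUB)
JCT: 5  (via SUM)
ALP: 7  (via HUB)
NOR: 7  (via HUB)
ELM: 8  (via SUM)
KEW: 9  (via HUB)
PIN: 9  (via BRV)
Shortest route: HUB–BRV–PIN = $9.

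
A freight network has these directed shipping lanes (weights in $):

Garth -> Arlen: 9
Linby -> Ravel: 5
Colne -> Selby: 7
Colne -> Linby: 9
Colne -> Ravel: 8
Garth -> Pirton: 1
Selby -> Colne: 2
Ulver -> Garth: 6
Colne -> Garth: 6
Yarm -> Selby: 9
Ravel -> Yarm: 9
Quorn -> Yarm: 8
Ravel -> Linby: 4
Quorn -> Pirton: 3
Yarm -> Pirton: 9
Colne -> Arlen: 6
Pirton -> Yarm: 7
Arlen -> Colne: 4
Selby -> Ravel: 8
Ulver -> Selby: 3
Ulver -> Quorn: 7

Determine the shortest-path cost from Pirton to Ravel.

$24

Shortest distances from Pirton:
Pirton: 0
Yarm: 7  (via Pirton)
Selby: 16  (via Yarm)
Colne: 18  (via Selby)
Ravel: 24  (via Selby)
Shortest route: Pirton → Yarm → Selby → Ravel = $24.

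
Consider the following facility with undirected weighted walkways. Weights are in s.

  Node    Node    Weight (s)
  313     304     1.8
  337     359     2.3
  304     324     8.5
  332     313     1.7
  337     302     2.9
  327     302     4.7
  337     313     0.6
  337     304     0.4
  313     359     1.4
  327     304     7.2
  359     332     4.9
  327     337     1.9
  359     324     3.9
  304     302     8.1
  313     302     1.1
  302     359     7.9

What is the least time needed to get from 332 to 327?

Shortest distances from 332:
332: 0
313: 1.7  (via 332)
337: 2.3  (via 313)
304: 2.7  (via 337)
302: 2.8  (via 313)
359: 3.1  (via 313)
327: 4.2  (via 337)
Shortest route: 332 → 313 → 337 → 327 = 4.2 s.

4.2 s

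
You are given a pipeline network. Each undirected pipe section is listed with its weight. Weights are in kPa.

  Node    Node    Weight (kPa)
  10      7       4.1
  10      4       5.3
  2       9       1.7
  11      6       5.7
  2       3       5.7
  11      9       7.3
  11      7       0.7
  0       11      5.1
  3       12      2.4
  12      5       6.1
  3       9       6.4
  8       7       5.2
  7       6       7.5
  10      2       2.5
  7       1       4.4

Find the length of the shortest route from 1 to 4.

13.8 kPa

Settle nodes by increasing distance from 1:
1: 0
7: 4.4  (via 1)
11: 5.1  (via 7)
10: 8.5  (via 7)
8: 9.6  (via 7)
0: 10.2  (via 11)
6: 10.8  (via 11)
2: 11  (via 10)
9: 12.4  (via 11)
4: 13.8  (via 10)
Shortest route: 1–7–10–4 = 13.8 kPa.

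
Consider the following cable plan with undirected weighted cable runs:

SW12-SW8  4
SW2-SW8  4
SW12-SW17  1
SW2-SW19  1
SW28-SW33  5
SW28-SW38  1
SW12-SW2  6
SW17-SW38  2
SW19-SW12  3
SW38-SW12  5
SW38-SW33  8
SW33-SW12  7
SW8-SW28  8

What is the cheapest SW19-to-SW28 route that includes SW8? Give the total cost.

Best SW19 to SW8: SW19 → SW2 → SW8 costing 5
Shortest SW8→SW28: SW8 → SW28 = 8
Total via SW8: 5 + 8 = 13.

13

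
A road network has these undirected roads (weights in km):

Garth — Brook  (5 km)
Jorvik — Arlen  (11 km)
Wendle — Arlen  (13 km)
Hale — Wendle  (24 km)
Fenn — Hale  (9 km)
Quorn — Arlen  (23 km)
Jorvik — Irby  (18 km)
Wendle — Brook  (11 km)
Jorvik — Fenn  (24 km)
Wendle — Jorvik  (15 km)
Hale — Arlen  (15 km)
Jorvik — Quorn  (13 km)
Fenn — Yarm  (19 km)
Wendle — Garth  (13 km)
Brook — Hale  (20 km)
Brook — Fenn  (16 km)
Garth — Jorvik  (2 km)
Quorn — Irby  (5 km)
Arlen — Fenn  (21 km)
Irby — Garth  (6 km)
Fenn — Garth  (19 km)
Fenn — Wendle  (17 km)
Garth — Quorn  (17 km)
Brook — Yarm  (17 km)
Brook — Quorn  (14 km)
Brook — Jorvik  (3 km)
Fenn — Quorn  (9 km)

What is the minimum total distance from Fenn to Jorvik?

Running Dijkstra from Fenn:
Fenn: 0
Quorn: 9  (via Fenn)
Hale: 9  (via Fenn)
Irby: 14  (via Quorn)
Brook: 16  (via Fenn)
Wendle: 17  (via Fenn)
Jorvik: 19  (via Brook)
Shortest route: Fenn–Brook–Jorvik = 19 km.

19 km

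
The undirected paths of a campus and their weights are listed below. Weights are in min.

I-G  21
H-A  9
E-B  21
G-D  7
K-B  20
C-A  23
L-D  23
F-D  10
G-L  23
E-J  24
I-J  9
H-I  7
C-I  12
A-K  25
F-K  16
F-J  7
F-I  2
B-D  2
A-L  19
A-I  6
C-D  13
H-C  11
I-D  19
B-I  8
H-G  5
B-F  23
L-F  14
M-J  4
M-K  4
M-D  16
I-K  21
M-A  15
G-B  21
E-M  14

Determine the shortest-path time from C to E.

36 min

Shortest distances from C:
C: 0
H: 11  (via C)
I: 12  (via C)
D: 13  (via C)
F: 14  (via I)
B: 15  (via D)
G: 16  (via H)
A: 18  (via I)
J: 21  (via I)
M: 25  (via J)
L: 28  (via F)
K: 29  (via M)
E: 36  (via B)
Shortest route: C–D–B–E = 36 min.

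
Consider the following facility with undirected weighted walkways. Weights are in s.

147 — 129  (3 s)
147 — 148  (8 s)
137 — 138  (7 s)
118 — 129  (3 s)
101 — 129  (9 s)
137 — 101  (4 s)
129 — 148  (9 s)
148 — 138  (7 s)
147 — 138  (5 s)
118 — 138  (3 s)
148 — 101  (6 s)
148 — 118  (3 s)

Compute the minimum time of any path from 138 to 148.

Compare a few routes:
138 - 118 - 148: 3+3 = 6
138 - 148: 7 = 7
The minimum is 6 s via 138 - 118 - 148.

6 s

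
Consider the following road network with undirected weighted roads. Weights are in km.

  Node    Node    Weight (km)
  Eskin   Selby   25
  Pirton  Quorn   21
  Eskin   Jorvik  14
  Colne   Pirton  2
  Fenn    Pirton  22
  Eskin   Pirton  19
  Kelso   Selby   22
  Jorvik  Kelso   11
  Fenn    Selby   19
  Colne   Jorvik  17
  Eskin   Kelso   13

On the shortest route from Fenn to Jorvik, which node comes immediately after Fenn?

Pirton

Candidate routes:
Fenn → Selby → Kelso → Jorvik: 19+22+11 = 52
Fenn → Pirton → Colne → Jorvik: 22+2+17 = 41
Fenn → Pirton → Eskin → Jorvik: 22+19+14 = 55
The minimum is 41 km via Fenn → Pirton → Colne → Jorvik.
So from Fenn the first move is to Pirton.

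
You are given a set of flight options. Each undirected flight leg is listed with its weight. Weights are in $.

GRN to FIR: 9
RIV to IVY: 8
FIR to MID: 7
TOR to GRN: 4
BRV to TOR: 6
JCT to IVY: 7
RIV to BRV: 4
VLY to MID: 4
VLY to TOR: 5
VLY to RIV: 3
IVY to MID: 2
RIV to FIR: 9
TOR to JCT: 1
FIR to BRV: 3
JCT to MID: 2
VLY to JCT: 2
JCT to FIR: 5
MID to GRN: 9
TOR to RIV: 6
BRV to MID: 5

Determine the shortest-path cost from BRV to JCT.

Settle nodes by increasing distance from BRV:
BRV: 0
FIR: 3  (via BRV)
RIV: 4  (via BRV)
MID: 5  (via BRV)
TOR: 6  (via BRV)
JCT: 7  (via MID)
Shortest route: BRV → MID → JCT = $7.

$7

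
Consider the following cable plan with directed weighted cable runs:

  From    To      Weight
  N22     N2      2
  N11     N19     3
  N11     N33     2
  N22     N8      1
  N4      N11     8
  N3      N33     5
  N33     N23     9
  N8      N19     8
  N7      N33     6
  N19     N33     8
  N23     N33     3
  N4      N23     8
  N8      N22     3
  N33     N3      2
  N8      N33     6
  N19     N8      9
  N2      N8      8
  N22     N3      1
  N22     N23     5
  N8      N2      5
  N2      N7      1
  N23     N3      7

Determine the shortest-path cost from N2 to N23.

Compare a few routes:
N2 → N7 → N33 → N23: 1+6+9 = 16
N2 → N8 → N33 → N23: 8+6+9 = 23
Cheapest is N2 → N7 → N33 → N23 at 16.

16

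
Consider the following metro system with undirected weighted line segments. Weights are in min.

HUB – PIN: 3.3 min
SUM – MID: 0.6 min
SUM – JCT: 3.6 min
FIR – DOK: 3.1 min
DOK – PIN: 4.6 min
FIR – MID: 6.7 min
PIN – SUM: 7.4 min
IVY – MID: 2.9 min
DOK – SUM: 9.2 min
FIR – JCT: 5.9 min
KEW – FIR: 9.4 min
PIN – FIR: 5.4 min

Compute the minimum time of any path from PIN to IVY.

Candidate routes:
PIN - DOK - SUM - MID - IVY: 4.6+9.2+0.6+2.9 = 17.3
PIN - FIR - MID - IVY: 5.4+6.7+2.9 = 15
PIN - DOK - FIR - MID - IVY: 4.6+3.1+6.7+2.9 = 17.3
PIN - SUM - MID - IVY: 7.4+0.6+2.9 = 10.9
Cheapest is PIN - SUM - MID - IVY at 10.9 min.

10.9 min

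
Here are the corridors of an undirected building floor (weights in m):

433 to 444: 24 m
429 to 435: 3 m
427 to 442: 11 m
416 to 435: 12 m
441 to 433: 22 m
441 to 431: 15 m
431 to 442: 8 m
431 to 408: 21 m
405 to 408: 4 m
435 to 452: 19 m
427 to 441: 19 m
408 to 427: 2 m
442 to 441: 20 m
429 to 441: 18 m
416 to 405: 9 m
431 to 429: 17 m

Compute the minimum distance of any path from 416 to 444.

Running Dijkstra from 416:
416: 0
405: 9  (via 416)
435: 12  (via 416)
408: 13  (via 405)
427: 15  (via 408)
429: 15  (via 435)
442: 26  (via 427)
452: 31  (via 435)
431: 32  (via 429)
441: 33  (via 429)
433: 55  (via 441)
444: 79  (via 433)
Shortest route: 416–435–429–441–433–444 = 79 m.

79 m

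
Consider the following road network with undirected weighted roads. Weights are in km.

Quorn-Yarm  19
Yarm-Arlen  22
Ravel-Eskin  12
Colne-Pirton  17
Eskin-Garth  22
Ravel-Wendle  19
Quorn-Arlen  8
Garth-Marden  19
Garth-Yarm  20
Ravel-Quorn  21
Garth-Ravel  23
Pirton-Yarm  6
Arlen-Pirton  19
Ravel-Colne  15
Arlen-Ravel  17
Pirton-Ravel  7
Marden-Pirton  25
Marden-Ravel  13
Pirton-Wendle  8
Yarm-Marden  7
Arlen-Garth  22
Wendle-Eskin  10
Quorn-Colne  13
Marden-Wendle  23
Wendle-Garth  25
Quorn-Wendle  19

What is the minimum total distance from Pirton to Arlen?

Running Dijkstra from Pirton:
Pirton: 0
Yarm: 6  (via Pirton)
Ravel: 7  (via Pirton)
Wendle: 8  (via Pirton)
Marden: 13  (via Yarm)
Colne: 17  (via Pirton)
Eskin: 18  (via Wendle)
Arlen: 19  (via Pirton)
Shortest route: Pirton–Arlen = 19 km.

19 km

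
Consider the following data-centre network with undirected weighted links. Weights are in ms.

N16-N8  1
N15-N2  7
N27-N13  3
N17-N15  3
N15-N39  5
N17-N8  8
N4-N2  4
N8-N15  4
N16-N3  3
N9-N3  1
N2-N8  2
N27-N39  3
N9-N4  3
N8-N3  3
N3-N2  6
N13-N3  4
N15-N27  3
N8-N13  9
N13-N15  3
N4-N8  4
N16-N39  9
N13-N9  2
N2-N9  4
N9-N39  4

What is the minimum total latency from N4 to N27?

8 ms

Running Dijkstra from N4:
N4: 0
N9: 3  (via N4)
N8: 4  (via N4)
N3: 4  (via N9)
N2: 4  (via N4)
N13: 5  (via N9)
N16: 5  (via N8)
N39: 7  (via N9)
N15: 8  (via N8)
N27: 8  (via N13)
Shortest route: N4–N9–N13–N27 = 8 ms.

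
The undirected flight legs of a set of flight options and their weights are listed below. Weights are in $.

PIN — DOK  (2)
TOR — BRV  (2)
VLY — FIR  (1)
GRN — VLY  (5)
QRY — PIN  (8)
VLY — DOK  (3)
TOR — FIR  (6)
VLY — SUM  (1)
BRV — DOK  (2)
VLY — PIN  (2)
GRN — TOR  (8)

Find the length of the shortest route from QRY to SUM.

$11

Compare a few routes:
QRY → PIN → DOK → VLY → SUM: 8+2+3+1 = 14
QRY → PIN → VLY → SUM: 8+2+1 = 11
The minimum is $11 via QRY → PIN → VLY → SUM.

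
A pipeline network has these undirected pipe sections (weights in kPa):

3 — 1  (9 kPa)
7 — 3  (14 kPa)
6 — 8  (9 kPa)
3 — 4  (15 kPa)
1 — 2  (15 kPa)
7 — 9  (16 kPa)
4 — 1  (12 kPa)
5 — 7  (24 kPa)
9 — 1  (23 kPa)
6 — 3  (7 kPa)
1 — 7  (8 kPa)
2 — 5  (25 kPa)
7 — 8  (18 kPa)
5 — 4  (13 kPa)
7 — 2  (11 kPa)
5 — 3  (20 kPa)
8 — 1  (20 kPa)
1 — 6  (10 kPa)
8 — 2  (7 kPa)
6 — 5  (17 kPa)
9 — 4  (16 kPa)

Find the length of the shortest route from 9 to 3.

30 kPa

Enumerating some paths:
9 → 7 → 3: 16+14 = 30
9 → 4 → 3: 16+15 = 31
The minimum is 30 kPa via 9 → 7 → 3.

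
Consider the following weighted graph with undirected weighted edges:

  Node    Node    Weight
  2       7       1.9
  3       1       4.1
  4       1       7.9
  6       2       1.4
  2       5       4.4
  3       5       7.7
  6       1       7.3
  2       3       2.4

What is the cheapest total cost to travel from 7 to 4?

Compare a few routes:
7–2–3–1–4: 1.9+2.4+4.1+7.9 = 16.3
7–2–6–1–4: 1.9+1.4+7.3+7.9 = 18.5
Cheapest is 7–2–3–1–4 at 16.3.

16.3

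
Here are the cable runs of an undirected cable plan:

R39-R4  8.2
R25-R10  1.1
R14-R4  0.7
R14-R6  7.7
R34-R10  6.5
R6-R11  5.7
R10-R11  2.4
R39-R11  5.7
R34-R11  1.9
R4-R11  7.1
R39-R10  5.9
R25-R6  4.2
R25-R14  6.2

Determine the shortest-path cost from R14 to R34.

Enumerating some paths:
R14 → R4 → R11 → R34: 0.7+7.1+1.9 = 9.7
R14 → R25 → R10 → R34: 6.2+1.1+6.5 = 13.8
R14 → R25 → R10 → R11 → R34: 6.2+1.1+2.4+1.9 = 11.6
Cheapest is R14 → R4 → R11 → R34 at 9.7.

9.7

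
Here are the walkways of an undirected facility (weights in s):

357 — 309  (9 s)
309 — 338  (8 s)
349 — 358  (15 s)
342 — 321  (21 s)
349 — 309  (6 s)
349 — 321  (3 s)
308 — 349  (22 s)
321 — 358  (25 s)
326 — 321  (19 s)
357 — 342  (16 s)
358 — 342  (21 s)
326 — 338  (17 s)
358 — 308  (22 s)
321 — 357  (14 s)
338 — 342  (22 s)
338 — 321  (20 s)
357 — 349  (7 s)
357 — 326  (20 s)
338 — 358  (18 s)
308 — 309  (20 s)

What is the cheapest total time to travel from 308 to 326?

44 s

Compare a few routes:
308 - 349 - 321 - 326: 22+3+19 = 44
308 - 349 - 357 - 326: 22+7+20 = 49
308 - 309 - 338 - 326: 20+8+17 = 45
308 - 309 - 349 - 321 - 326: 20+6+3+19 = 48
The minimum is 44 s via 308 - 349 - 321 - 326.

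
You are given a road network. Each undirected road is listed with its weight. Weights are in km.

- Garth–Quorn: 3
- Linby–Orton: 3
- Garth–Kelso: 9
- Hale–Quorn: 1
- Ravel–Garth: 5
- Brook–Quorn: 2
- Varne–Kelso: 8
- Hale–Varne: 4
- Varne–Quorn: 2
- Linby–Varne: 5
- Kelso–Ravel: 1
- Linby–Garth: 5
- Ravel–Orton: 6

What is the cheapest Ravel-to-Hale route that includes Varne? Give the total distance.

Best Ravel to Varne: Ravel → Kelso → Varne costing 9
Best Varne to Hale: Varne → Quorn → Hale costing 3
Total via Varne: 9 + 3 = 12 km.

12 km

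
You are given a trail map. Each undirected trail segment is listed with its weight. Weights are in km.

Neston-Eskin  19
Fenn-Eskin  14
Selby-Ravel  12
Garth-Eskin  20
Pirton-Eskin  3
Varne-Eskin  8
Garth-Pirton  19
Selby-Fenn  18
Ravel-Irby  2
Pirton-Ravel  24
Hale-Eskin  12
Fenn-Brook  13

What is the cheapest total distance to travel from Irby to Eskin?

29 km

Enumerating some paths:
Irby → Ravel → Pirton → Eskin: 2+24+3 = 29
Irby → Ravel → Selby → Fenn → Eskin: 2+12+18+14 = 46
Cheapest is Irby → Ravel → Pirton → Eskin at 29 km.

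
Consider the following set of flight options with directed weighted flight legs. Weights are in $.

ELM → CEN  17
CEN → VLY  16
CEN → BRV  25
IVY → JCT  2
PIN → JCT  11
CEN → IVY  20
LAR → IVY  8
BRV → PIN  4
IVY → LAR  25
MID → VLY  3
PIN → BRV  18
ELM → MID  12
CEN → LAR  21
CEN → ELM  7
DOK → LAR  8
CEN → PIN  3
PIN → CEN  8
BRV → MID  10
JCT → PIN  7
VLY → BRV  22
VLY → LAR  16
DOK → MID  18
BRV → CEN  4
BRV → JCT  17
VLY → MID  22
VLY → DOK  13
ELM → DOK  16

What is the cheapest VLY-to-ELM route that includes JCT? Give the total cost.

$48

Best VLY to JCT: VLY → LAR → IVY → JCT costing 26
Shortest JCT→ELM: JCT → PIN → CEN → ELM = 22
Total via JCT: 26 + 22 = $48.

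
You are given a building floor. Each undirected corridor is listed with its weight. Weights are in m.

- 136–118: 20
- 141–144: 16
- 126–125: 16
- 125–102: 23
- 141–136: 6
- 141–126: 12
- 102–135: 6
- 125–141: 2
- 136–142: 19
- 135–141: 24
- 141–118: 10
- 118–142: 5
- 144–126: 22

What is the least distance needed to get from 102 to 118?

Running Dijkstra from 102:
102: 0
135: 6  (via 102)
125: 23  (via 102)
141: 25  (via 125)
136: 31  (via 141)
118: 35  (via 141)
Shortest route: 102 → 125 → 141 → 118 = 35 m.

35 m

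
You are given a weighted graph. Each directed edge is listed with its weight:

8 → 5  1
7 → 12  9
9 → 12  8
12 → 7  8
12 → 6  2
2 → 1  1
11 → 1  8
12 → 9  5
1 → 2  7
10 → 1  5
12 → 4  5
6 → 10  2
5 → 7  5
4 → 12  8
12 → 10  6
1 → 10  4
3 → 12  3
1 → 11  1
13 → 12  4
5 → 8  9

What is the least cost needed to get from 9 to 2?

Shortest distances from 9:
9: 0
12: 8  (via 9)
6: 10  (via 12)
10: 12  (via 6)
4: 13  (via 12)
7: 16  (via 12)
1: 17  (via 10)
11: 18  (via 1)
2: 24  (via 1)
Shortest route: 9–12–6–10–1–2 = 24.

24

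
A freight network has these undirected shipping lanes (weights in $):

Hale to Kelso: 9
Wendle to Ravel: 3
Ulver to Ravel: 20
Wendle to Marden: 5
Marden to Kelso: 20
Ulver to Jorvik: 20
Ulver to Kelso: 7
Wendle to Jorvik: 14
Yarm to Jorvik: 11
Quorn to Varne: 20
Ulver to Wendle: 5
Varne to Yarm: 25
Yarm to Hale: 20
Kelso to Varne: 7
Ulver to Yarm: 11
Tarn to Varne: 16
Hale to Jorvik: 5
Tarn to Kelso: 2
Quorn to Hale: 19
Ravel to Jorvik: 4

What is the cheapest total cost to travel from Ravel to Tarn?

Compare a few routes:
Ravel - Jorvik - Hale - Kelso - Tarn: 4+5+9+2 = 20
Ravel - Wendle - Ulver - Kelso - Tarn: 3+5+7+2 = 17
Cheapest is Ravel - Wendle - Ulver - Kelso - Tarn at $17.

$17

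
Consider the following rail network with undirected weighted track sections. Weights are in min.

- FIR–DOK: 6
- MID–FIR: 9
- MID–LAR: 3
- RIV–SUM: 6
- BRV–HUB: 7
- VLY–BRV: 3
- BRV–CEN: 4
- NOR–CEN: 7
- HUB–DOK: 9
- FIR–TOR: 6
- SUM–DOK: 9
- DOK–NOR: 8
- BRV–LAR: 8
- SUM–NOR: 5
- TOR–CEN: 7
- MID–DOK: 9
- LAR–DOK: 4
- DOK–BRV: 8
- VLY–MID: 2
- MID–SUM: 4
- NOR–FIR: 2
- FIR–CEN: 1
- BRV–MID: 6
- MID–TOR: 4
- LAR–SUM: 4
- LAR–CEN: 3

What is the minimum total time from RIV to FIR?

13 min

Shortest distances from RIV:
RIV: 0
SUM: 6  (via RIV)
LAR: 10  (via SUM)
MID: 10  (via SUM)
NOR: 11  (via SUM)
VLY: 12  (via MID)
FIR: 13  (via NOR)
Shortest route: RIV–SUM–NOR–FIR = 13 min.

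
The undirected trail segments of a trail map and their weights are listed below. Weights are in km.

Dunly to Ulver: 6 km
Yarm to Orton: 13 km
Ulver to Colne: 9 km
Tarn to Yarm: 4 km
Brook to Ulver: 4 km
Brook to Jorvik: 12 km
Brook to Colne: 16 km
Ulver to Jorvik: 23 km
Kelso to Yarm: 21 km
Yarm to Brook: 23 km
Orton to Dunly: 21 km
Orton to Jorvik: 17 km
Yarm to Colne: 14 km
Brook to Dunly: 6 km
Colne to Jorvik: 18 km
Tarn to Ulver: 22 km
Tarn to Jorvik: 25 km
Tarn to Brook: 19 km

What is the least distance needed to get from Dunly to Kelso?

50 km

Candidate routes:
Dunly–Ulver–Brook–Tarn–Yarm–Kelso: 6+4+19+4+21 = 54
Dunly–Brook–Yarm–Kelso: 6+23+21 = 50
Dunly–Brook–Ulver–Colne–Yarm–Kelso: 6+4+9+14+21 = 54
Dunly–Ulver–Tarn–Yarm–Kelso: 6+22+4+21 = 53
Cheapest is Dunly–Brook–Yarm–Kelso at 50 km.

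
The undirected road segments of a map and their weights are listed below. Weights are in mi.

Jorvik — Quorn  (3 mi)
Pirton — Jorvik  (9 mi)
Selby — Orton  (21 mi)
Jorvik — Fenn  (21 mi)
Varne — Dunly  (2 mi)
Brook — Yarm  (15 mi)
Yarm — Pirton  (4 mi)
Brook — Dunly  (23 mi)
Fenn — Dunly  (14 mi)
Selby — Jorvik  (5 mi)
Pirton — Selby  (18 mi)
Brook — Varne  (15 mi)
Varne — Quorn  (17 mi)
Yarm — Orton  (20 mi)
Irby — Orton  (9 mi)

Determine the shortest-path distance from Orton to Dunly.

48 mi

Settle nodes by increasing distance from Orton:
Orton: 0
Irby: 9  (via Orton)
Yarm: 20  (via Orton)
Selby: 21  (via Orton)
Pirton: 24  (via Yarm)
Jorvik: 26  (via Selby)
Quorn: 29  (via Jorvik)
Brook: 35  (via Yarm)
Varne: 46  (via Quorn)
Fenn: 47  (via Jorvik)
Dunly: 48  (via Varne)
Shortest route: Orton → Selby → Jorvik → Quorn → Varne → Dunly = 48 mi.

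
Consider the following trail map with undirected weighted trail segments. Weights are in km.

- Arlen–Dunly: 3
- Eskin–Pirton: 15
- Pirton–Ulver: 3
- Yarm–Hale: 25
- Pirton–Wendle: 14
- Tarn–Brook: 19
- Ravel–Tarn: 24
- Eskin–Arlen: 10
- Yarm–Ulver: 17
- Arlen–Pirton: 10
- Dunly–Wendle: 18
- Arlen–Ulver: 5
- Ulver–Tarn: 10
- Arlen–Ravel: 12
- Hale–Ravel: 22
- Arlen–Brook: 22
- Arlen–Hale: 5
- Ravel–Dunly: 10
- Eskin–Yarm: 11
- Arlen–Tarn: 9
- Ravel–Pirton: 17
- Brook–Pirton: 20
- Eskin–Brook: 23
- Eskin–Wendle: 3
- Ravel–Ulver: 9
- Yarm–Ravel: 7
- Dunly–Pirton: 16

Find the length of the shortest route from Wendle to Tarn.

Compare a few routes:
Wendle - Eskin - Arlen - Tarn: 3+10+9 = 22
Wendle - Pirton - Ulver - Tarn: 14+3+10 = 27
Cheapest is Wendle - Eskin - Arlen - Tarn at 22 km.

22 km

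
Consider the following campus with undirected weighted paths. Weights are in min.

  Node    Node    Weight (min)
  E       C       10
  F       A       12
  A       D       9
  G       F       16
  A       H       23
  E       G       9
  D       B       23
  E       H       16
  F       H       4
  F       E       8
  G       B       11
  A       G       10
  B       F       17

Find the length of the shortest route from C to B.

30 min

Compare a few routes:
C → E → F → B: 10+8+17 = 35
C → E → G → B: 10+9+11 = 30
C → E → F → G → B: 10+8+16+11 = 45
Cheapest is C → E → G → B at 30 min.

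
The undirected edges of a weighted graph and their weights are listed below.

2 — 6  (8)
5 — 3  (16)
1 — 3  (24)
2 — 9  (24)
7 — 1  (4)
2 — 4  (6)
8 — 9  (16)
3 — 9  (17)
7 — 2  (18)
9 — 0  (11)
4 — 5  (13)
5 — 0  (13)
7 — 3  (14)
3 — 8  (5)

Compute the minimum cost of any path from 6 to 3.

40

Settle nodes by increasing distance from 6:
6: 0
2: 8  (via 6)
4: 14  (via 2)
7: 26  (via 2)
5: 27  (via 4)
1: 30  (via 7)
9: 32  (via 2)
0: 40  (via 5)
3: 40  (via 7)
Shortest route: 6–2–7–3 = 40.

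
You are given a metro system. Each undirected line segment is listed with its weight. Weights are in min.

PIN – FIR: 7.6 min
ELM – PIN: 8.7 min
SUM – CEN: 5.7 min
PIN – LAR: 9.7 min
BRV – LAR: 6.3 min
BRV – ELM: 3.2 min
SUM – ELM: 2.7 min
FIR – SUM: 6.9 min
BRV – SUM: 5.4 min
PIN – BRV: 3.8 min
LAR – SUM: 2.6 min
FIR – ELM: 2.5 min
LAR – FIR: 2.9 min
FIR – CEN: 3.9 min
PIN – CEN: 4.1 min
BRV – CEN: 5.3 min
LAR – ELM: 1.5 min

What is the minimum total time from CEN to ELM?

6.4 min

Shortest distances from CEN:
CEN: 0
FIR: 3.9  (via CEN)
PIN: 4.1  (via CEN)
BRV: 5.3  (via CEN)
SUM: 5.7  (via CEN)
ELM: 6.4  (via FIR)
Shortest route: CEN → FIR → ELM = 6.4 min.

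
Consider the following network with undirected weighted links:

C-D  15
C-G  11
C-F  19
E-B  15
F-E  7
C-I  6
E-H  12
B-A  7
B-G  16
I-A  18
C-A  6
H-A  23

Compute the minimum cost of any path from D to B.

28

Shortest distances from D:
D: 0
C: 15  (via D)
A: 21  (via C)
I: 21  (via C)
G: 26  (via C)
B: 28  (via A)
Shortest route: D → C → A → B = 28.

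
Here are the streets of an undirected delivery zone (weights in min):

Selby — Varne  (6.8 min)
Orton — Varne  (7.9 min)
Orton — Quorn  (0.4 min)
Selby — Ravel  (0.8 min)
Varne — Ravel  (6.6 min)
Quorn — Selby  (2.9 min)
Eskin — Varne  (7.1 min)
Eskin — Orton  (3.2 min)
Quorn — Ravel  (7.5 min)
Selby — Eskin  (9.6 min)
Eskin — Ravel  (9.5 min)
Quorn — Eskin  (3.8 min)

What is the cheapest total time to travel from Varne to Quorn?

Compare a few routes:
Varne → Selby → Quorn: 6.8+2.9 = 9.7
Varne → Eskin → Orton → Quorn: 7.1+3.2+0.4 = 10.7
Varne → Orton → Quorn: 7.9+0.4 = 8.3
Varne → Ravel → Selby → Quorn: 6.6+0.8+2.9 = 10.3
The minimum is 8.3 min via Varne → Orton → Quorn.

8.3 min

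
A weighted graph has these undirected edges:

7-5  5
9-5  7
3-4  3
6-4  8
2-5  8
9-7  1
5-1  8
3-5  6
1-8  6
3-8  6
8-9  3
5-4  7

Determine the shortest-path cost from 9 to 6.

Compare a few routes:
9 → 7 → 5 → 4 → 6: 1+5+7+8 = 21
9 → 5 → 4 → 6: 7+7+8 = 22
9 → 8 → 3 → 4 → 6: 3+6+3+8 = 20
The minimum is 20 via 9 → 8 → 3 → 4 → 6.

20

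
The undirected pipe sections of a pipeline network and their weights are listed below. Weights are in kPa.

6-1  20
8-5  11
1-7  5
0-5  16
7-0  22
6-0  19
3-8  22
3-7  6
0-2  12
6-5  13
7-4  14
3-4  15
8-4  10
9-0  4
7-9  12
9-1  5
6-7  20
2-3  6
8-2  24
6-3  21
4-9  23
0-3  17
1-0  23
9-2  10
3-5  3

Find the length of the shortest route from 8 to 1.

Settle nodes by increasing distance from 8:
8: 0
4: 10  (via 8)
5: 11  (via 8)
3: 14  (via 5)
2: 20  (via 3)
7: 20  (via 3)
6: 24  (via 5)
1: 25  (via 7)
Shortest route: 8 → 5 → 3 → 7 → 1 = 25 kPa.

25 kPa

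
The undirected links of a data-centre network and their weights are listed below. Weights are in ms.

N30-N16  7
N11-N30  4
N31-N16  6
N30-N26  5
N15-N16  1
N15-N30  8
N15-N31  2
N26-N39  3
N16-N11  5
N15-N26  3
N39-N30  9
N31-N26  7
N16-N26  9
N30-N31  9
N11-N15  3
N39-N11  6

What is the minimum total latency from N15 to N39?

Candidate routes:
N15 - N26 - N39: 3+3 = 6
N15 - N11 - N39: 3+6 = 9
The minimum is 6 ms via N15 - N26 - N39.

6 ms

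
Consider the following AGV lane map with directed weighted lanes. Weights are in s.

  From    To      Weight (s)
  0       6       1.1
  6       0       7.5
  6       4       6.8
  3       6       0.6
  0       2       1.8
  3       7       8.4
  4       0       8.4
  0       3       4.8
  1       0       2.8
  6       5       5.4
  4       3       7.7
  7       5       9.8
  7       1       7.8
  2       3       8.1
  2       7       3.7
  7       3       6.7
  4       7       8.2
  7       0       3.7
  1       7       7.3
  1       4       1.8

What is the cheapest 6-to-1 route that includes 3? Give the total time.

Shortest 6→3: 6–0–3 = 12.3
Shortest 3→1: 3–7–1 = 16.2
Total via 3: 12.3 + 16.2 = 28.5 s.

28.5 s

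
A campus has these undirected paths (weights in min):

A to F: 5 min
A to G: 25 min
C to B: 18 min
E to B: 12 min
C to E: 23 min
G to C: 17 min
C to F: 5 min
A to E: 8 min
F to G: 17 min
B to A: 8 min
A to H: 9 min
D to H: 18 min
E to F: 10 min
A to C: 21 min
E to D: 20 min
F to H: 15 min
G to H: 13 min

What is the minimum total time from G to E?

Settle nodes by increasing distance from G:
G: 0
H: 13  (via G)
C: 17  (via G)
F: 17  (via G)
A: 22  (via H)
E: 27  (via F)
Shortest route: G–F–E = 27 min.

27 min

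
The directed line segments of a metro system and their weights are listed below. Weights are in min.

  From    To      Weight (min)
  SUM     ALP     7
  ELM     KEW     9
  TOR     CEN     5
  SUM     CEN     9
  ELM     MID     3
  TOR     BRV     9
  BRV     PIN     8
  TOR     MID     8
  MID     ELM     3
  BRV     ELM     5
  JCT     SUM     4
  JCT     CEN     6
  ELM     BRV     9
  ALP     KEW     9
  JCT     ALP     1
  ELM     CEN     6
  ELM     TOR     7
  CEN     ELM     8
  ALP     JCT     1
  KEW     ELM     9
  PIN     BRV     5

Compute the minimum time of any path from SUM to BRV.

Candidate routes:
SUM - ALP - JCT - CEN - ELM - BRV: 7+1+6+8+9 = 31
SUM - CEN - ELM - BRV: 9+8+9 = 26
The minimum is 26 min via SUM - CEN - ELM - BRV.

26 min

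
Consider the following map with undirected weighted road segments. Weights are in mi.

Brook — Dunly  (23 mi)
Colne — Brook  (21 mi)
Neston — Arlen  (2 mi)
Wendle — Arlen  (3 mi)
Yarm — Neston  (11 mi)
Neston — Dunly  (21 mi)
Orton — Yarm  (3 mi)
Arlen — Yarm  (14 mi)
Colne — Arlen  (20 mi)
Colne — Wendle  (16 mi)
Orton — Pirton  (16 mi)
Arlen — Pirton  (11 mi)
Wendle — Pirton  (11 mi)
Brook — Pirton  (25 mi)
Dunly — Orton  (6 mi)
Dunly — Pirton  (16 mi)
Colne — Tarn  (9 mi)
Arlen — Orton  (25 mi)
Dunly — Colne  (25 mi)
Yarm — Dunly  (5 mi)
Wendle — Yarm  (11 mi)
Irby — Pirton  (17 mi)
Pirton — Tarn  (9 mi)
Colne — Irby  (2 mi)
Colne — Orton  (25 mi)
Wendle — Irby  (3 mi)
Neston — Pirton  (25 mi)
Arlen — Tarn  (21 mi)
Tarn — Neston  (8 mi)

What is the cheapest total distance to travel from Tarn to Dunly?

24 mi

Settle nodes by increasing distance from Tarn:
Tarn: 0
Neston: 8  (via Tarn)
Colne: 9  (via Tarn)
Pirton: 9  (via Tarn)
Arlen: 10  (via Neston)
Irby: 11  (via Colne)
Wendle: 13  (via Arlen)
Yarm: 19  (via Neston)
Orton: 22  (via Yarm)
Dunly: 24  (via Yarm)
Shortest route: Tarn → Neston → Yarm → Dunly = 24 mi.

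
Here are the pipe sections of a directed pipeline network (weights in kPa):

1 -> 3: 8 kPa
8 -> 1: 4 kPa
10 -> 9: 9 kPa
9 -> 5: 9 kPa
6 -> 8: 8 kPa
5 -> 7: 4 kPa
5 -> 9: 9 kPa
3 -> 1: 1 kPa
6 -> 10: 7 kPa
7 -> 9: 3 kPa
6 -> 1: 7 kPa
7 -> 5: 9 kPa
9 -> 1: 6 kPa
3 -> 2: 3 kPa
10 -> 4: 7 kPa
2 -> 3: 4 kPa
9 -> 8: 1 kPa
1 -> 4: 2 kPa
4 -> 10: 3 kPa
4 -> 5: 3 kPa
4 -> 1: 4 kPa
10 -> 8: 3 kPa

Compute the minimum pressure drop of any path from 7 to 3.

16 kPa

Compare a few routes:
7 - 9 - 1 - 3: 3+6+8 = 17
7 - 9 - 8 - 1 - 3: 3+1+4+8 = 16
The minimum is 16 kPa via 7 - 9 - 8 - 1 - 3.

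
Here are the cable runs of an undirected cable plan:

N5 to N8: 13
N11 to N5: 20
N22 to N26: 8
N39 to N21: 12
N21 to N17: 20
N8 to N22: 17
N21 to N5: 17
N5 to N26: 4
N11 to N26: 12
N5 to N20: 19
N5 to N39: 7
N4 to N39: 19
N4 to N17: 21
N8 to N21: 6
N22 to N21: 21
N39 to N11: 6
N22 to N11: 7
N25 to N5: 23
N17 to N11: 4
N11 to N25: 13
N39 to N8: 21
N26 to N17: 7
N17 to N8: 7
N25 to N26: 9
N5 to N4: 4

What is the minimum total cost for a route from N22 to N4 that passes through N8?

34

Shortest N22→N8: N22 → N8 = 17
Shortest N8→N4: N8 → N5 → N4 = 17
Total via N8: 17 + 17 = 34.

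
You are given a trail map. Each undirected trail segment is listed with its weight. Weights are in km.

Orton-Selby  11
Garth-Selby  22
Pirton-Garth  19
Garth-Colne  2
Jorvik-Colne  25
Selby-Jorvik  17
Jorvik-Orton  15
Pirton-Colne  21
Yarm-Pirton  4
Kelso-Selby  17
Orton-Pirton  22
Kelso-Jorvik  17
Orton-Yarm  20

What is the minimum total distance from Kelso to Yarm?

Candidate routes:
Kelso - Jorvik - Orton - Yarm: 17+15+20 = 52
Kelso - Selby - Orton - Yarm: 17+11+20 = 48
Kelso - Jorvik - Orton - Pirton - Yarm: 17+15+22+4 = 58
Kelso - Selby - Orton - Pirton - Yarm: 17+11+22+4 = 54
Cheapest is Kelso - Selby - Orton - Yarm at 48 km.

48 km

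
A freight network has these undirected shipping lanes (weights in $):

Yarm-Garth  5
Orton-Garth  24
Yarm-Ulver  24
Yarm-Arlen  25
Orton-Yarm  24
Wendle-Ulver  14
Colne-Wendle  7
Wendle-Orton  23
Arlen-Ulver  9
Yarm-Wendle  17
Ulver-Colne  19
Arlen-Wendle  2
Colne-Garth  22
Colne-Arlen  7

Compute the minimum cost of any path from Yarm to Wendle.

$17

Candidate routes:
Yarm - Arlen - Wendle: 25+2 = 27
Yarm - Wendle: 17 = 17
Yarm - Garth - Colne - Wendle: 5+22+7 = 34
Cheapest is Yarm - Wendle at $17.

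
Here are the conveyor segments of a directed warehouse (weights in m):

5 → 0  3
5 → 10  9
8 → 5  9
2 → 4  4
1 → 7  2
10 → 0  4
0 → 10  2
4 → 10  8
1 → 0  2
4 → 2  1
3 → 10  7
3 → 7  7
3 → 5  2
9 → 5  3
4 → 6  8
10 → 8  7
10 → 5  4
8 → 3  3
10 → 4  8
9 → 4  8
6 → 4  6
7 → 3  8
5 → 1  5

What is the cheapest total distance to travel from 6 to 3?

24 m

Running Dijkstra from 6:
6: 0
4: 6  (via 6)
2: 7  (via 4)
10: 14  (via 4)
0: 18  (via 10)
5: 18  (via 10)
8: 21  (via 10)
1: 23  (via 5)
3: 24  (via 8)
Shortest route: 6–4–10–8–3 = 24 m.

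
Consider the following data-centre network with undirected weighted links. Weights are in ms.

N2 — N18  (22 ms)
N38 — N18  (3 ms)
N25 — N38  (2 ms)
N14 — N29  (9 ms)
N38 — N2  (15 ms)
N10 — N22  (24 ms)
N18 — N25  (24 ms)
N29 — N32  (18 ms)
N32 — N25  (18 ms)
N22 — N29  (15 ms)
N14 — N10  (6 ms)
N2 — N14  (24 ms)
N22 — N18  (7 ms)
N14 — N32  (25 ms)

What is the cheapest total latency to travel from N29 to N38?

Candidate routes:
N29 → N22 → N18 → N38: 15+7+3 = 25
N29 → N22 → N18 → N25 → N38: 15+7+24+2 = 48
N29 → N32 → N25 → N38: 18+18+2 = 38
N29 → N14 → N2 → N38: 9+24+15 = 48
Cheapest is N29 → N22 → N18 → N38 at 25 ms.

25 ms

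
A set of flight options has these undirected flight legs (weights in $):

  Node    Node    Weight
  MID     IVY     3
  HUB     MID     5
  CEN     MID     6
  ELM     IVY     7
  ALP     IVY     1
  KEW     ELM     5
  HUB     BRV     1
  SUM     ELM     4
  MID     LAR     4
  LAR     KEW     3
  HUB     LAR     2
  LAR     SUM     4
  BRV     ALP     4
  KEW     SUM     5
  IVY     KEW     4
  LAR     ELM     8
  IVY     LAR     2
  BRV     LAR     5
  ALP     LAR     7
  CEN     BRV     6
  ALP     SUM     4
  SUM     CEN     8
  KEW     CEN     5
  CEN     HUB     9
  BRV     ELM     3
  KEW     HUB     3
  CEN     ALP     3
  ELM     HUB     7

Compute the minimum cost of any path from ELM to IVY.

$7

Running Dijkstra from ELM:
ELM: 0
BRV: 3  (via ELM)
SUM: 4  (via ELM)
HUB: 4  (via BRV)
KEW: 5  (via ELM)
LAR: 6  (via HUB)
ALP: 7  (via BRV)
IVY: 7  (via ELM)
Shortest route: ELM → IVY = $7.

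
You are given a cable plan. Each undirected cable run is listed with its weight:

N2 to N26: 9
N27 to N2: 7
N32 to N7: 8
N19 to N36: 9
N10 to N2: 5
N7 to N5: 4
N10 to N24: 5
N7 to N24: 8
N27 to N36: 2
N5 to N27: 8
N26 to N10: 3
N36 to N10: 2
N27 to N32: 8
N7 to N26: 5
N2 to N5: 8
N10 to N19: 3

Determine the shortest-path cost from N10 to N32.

Settle nodes by increasing distance from N10:
N10: 0
N36: 2  (via N10)
N26: 3  (via N10)
N19: 3  (via N10)
N27: 4  (via N36)
N24: 5  (via N10)
N2: 5  (via N10)
N7: 8  (via N26)
N32: 12  (via N27)
Shortest route: N10–N36–N27–N32 = 12.

12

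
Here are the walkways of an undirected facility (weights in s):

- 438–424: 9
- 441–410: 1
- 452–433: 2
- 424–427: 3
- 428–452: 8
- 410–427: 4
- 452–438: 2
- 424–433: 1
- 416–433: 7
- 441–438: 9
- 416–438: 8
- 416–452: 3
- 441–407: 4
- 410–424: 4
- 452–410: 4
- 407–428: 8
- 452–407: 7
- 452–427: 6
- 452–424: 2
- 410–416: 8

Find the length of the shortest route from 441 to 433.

6 s

Running Dijkstra from 441:
441: 0
410: 1  (via 441)
407: 4  (via 441)
424: 5  (via 410)
452: 5  (via 410)
427: 5  (via 410)
433: 6  (via 424)
Shortest route: 441 → 410 → 424 → 433 = 6 s.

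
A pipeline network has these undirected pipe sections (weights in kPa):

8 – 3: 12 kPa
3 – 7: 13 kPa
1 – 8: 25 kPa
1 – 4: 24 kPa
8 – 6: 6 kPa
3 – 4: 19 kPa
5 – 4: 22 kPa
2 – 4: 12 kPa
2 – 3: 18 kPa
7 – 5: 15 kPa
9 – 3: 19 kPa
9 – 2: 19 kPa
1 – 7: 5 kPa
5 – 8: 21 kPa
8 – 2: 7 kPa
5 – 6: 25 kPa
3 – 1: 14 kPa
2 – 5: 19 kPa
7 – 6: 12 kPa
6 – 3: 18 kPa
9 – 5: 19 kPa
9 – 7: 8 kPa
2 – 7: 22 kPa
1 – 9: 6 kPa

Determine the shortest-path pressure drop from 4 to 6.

25 kPa

Candidate routes:
4–3–8–6: 19+12+6 = 37
4–1–7–6: 24+5+12 = 41
4–2–8–6: 12+7+6 = 25
4–3–6: 19+18 = 37
The minimum is 25 kPa via 4–2–8–6.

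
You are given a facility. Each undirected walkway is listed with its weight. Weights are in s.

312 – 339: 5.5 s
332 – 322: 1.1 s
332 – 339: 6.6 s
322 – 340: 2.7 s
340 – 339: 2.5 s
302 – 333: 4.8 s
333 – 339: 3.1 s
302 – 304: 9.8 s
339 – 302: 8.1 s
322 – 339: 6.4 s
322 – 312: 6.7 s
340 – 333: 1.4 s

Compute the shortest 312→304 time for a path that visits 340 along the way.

24 s

Best 312 to 340: 312–339–340 costing 8
Best 340 to 304: 340–333–302–304 costing 16
Total via 340: 8 + 16 = 24 s.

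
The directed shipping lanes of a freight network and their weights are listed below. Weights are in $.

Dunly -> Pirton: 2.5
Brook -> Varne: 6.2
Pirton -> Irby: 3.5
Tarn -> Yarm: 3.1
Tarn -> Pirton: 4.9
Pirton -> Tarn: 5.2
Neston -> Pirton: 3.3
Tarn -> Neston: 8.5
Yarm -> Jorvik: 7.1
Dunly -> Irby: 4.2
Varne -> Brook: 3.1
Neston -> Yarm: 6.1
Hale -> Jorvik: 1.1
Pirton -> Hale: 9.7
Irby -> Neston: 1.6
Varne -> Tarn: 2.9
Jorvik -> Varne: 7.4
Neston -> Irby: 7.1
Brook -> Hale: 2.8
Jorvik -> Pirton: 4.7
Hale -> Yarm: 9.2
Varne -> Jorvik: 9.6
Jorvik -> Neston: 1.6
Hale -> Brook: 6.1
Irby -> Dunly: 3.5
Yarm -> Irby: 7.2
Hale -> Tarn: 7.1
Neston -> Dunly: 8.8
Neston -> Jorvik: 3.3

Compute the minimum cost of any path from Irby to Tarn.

$10.1

Candidate routes:
Irby - Neston - Jorvik - Pirton - Tarn: 1.6+3.3+4.7+5.2 = 14.8
Irby - Neston - Pirton - Tarn: 1.6+3.3+5.2 = 10.1
Irby - Dunly - Pirton - Tarn: 3.5+2.5+5.2 = 11.2
Irby - Neston - Jorvik - Varne - Tarn: 1.6+3.3+7.4+2.9 = 15.2
Cheapest is Irby - Neston - Pirton - Tarn at $10.1.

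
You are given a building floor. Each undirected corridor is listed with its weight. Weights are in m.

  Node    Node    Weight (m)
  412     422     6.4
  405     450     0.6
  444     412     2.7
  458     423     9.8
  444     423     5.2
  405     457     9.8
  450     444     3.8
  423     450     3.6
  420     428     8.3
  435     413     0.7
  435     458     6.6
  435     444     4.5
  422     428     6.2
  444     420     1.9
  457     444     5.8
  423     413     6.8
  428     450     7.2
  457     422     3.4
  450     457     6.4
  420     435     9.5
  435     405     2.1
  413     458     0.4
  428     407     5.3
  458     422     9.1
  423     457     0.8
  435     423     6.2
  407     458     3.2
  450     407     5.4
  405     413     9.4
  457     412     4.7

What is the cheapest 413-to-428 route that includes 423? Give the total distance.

17.2 m

Shortest 413→423: 413–423 = 6.8
Shortest 423→428: 423–457–422–428 = 10.4
Total via 423: 6.8 + 10.4 = 17.2 m.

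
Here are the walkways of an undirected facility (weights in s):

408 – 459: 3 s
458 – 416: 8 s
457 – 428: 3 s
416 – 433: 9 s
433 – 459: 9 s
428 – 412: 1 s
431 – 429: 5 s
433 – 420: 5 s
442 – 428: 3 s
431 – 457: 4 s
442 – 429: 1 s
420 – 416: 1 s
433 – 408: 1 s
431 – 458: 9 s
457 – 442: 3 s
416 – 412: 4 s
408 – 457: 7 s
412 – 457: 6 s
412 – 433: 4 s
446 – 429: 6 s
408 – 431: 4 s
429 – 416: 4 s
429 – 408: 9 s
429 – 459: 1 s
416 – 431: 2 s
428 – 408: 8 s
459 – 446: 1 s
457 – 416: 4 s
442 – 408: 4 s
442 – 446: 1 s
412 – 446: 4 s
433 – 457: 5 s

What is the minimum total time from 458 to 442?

Candidate routes:
458 → 416 → 429 → 442: 8+4+1 = 13
458 → 431 → 429 → 442: 9+5+1 = 15
458 → 416 → 429 → 459 → 446 → 442: 8+4+1+1+1 = 15
The minimum is 13 s via 458 → 416 → 429 → 442.

13 s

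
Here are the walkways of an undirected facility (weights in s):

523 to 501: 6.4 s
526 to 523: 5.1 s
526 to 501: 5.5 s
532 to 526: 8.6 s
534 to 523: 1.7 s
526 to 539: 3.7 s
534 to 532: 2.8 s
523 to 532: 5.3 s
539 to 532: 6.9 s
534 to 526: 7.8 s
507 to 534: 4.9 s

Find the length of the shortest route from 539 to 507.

Running Dijkstra from 539:
539: 0
526: 3.7  (via 539)
532: 6.9  (via 539)
523: 8.8  (via 526)
501: 9.2  (via 526)
534: 9.7  (via 532)
507: 14.6  (via 534)
Shortest route: 539–532–534–507 = 14.6 s.

14.6 s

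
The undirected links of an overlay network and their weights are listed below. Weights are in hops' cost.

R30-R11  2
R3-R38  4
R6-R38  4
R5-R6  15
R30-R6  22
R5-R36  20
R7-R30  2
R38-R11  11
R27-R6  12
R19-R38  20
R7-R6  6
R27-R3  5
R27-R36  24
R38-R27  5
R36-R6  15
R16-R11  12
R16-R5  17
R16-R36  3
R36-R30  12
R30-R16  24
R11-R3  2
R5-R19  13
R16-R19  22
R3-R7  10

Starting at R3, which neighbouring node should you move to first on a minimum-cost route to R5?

Enumerating some paths:
R3 - R27 - R38 - R6 - R5: 5+5+4+15 = 29
R3 - R11 - R16 - R5: 2+12+17 = 31
R3 - R38 - R6 - R5: 4+4+15 = 23
R3 - R11 - R30 - R7 - R6 - R5: 2+2+2+6+15 = 27
The minimum is 23 hops' cost via R3 - R38 - R6 - R5.
So from R3 the first move is to R38.

R38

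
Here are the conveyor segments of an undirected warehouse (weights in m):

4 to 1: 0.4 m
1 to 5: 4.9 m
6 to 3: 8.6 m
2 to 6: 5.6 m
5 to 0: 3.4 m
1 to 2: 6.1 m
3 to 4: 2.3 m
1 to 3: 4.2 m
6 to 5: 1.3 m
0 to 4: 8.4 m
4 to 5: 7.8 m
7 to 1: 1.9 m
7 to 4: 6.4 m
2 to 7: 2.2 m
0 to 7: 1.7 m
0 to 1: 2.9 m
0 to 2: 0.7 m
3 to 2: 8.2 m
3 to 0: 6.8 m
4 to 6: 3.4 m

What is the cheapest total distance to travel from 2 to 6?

5.4 m

Shortest distances from 2:
2: 0
0: 0.7  (via 2)
7: 2.2  (via 2)
1: 3.6  (via 0)
4: 4  (via 1)
5: 4.1  (via 0)
6: 5.4  (via 5)
Shortest route: 2–0–5–6 = 5.4 m.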